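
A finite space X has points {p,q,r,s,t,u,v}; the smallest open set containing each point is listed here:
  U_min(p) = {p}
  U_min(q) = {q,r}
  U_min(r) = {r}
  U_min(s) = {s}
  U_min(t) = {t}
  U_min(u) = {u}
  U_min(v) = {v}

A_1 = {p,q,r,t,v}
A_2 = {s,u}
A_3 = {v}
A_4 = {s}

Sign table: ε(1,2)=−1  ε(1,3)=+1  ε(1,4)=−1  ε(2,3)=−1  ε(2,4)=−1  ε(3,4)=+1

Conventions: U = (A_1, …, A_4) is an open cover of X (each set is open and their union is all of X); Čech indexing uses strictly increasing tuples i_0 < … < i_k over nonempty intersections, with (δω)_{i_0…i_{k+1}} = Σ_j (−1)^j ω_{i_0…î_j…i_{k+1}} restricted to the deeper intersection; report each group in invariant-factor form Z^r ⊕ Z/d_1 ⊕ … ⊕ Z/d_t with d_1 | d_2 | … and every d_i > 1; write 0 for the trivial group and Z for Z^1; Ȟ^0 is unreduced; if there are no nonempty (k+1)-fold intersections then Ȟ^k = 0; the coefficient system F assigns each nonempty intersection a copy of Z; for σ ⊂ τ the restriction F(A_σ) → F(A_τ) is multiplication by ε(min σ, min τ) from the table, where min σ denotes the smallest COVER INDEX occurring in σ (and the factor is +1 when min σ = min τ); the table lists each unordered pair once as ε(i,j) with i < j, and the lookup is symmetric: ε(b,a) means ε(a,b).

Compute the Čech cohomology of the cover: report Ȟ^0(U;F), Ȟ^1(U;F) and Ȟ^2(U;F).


Ȟ^0 ≅ Z^2, Ȟ^1 ≅ 0 and Ȟ^2 ≅ 0

intersection data:
  A13={v} A24={s}
C dims 4,2; δ0: rk 2, SNF 1^2
Ȟ^0 = (4 − 2) − 0 = 2, so Ȟ^0 ≅ Z^2
Ȟ^1 = (2 − 0) − 2 = 0, so Ȟ^1 ≅ 0
Ȟ^2 = (0 − 0) − 0 = 0, so Ȟ^2 ≅ 0


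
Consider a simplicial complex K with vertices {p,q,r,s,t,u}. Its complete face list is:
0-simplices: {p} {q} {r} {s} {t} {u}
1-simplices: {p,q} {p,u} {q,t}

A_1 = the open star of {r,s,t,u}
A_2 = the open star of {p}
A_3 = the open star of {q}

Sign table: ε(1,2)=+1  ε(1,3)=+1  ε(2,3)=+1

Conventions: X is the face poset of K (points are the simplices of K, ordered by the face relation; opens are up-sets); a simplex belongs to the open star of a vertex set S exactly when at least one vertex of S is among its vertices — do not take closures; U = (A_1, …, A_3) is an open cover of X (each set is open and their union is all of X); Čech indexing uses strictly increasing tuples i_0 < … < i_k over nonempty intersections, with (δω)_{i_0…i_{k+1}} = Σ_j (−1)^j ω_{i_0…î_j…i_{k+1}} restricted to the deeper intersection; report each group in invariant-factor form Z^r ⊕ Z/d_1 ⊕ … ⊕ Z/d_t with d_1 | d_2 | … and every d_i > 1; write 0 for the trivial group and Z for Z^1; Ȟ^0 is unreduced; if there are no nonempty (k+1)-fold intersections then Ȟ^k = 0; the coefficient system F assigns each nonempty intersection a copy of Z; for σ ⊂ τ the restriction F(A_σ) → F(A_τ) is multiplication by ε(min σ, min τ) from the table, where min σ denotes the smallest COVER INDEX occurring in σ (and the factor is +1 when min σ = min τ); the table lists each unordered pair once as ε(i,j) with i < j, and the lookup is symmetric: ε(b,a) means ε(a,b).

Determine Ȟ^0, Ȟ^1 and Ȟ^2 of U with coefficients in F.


Ȟ^0 ≅ Z; Ȟ^1 ≅ Z; Ȟ^2 ≅ 0

nerve of the cover:
  A1={{r},{s},{t},{u},{p,u},{q,t}} A2={{p},{p,q},{p,u}} A3={{q},{p,q},{q,t}}
  A12={{p,u}} A13={{q,t}} A23={{p,q}}
C dims 3,3; δ0: rk 2, SNF 1^2
Ȟ^0 = (3 − 2) − 0 = 1, so Ȟ^0 ≅ Z
Ȟ^1 = (3 − 0) − 2 = 1, so Ȟ^1 ≅ Z
Ȟ^2 = (0 − 0) − 0 = 0, so Ȟ^2 ≅ 0


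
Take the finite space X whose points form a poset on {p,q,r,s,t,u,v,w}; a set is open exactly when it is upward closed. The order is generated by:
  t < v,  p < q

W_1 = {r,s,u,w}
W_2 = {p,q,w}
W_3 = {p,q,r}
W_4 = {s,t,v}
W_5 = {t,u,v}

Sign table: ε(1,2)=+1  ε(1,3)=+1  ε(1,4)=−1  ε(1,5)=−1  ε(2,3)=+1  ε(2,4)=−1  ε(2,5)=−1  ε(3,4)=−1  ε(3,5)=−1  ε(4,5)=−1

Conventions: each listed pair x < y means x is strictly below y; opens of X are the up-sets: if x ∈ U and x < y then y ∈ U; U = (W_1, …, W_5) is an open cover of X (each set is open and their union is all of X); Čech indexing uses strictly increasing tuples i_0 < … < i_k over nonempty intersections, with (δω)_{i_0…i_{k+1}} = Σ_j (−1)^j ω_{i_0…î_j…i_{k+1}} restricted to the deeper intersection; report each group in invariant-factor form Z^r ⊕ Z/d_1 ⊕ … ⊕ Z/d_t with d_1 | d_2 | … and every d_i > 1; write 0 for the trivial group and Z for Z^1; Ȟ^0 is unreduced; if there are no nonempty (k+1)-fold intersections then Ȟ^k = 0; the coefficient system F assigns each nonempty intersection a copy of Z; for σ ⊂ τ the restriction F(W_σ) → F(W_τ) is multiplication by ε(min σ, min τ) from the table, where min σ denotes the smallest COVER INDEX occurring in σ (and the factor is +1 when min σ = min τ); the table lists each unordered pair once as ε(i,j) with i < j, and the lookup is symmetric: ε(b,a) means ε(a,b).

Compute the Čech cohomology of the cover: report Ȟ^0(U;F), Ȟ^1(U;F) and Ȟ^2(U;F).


Ȟ^0 = 0; Ȟ^1 = Z ⊕ Z/2; Ȟ^2 = 0

nerve of the cover:
  W12={w} W13={r} W14={s} W15={u} W23={p,q} W45={t,v}
C dims 5,6; δ0: rk 5, SNF 1^4·2
Ȟ^0 = (5 − 5) − 0 = 0, so Ȟ^0 ≅ 0
Ȟ^1 = (6 − 0) − 5 = 1 plus torsion [2], so Ȟ^1 ≅ Z ⊕ Z/2
Ȟ^2 = (0 − 0) − 0 = 0, so Ȟ^2 ≅ 0


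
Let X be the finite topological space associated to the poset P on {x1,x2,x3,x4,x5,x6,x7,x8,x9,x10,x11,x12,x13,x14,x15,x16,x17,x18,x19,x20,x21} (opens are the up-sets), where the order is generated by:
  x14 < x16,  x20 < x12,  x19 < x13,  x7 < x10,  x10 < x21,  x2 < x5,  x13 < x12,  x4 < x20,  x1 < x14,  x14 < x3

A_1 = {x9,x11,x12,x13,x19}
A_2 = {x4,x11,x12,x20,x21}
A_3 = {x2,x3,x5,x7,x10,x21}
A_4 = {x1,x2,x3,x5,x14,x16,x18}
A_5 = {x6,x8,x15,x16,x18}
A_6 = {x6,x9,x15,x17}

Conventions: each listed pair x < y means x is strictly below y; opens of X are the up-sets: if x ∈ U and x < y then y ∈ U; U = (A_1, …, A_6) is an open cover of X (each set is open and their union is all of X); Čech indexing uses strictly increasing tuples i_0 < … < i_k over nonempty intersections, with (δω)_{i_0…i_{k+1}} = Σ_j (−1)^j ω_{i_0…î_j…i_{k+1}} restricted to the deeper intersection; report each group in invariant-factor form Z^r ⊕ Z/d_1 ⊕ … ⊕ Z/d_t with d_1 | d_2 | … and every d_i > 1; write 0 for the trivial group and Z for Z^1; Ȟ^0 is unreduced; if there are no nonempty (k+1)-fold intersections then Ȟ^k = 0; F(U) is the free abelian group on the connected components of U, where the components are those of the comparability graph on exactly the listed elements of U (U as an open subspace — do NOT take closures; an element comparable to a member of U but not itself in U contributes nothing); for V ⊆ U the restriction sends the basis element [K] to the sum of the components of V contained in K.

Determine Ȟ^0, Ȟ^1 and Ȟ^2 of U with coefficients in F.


cover nerve:
  A12={x11,x12} A16={x9} A23={x21} A34={x2,x3,x5} A45={x16,x18} A56={x6,x15}
components per intersection:
  A1: {x9} {x11} {x12,x13,x19}
  A2: {x4,x12,x20} {x11} {x21}
  A3: {x2,x5} {x3} {x7,x10,x21}
  A4: {x1,x3,x14,x16} {x2,x5} {x18}
  A5: {x6} {x8} {x15} {x16} {x18}
  A6: {x6} {x9} {x15} {x17}
  A12: {x11} {x12}
  A16: {x9}
  A23: {x21}
  A34: {x2,x5} {x3}
  A45: {x16} {x18}
  A56: {x6} {x15}
C dims 21,10; δ0: rk 10, SNF 1^10
Ȟ^0: (21−10)−0=11 ⇒ Z^11
Ȟ^1: (10−0)−10=0 ⇒ 0
Ȟ^2: (0−0)−0=0 ⇒ 0

Ȟ^0 = Z^11, Ȟ^1 = 0 and Ȟ^2 = 0


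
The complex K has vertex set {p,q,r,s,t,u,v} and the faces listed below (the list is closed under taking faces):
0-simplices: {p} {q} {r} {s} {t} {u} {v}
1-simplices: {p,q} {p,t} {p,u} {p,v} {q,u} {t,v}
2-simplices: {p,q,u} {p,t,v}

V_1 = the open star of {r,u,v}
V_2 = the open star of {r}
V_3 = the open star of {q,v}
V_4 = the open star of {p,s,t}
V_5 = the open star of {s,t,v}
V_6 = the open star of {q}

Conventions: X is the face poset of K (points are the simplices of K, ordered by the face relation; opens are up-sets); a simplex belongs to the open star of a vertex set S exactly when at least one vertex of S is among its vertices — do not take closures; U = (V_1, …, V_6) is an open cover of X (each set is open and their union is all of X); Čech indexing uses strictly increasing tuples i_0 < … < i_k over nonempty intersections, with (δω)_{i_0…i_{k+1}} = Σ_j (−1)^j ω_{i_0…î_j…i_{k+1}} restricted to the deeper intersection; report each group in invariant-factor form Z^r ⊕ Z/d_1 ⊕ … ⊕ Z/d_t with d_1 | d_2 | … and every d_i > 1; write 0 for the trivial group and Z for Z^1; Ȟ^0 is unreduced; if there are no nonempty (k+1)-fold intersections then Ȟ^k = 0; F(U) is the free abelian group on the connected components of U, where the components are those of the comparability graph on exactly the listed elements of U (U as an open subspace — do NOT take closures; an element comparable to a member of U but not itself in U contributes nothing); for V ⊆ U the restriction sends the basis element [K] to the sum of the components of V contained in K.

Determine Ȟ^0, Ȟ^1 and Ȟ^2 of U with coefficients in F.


nonempty overlaps:
  V1={{r},{u},{v},{p,u},{p,v},{q,u},{t,v},{p,q,u},{p,t,v}} V2={{r}} V3={{q},{v},{p,q},{p,v},{q,u},{t,v},{p,q,u},{p,t,v}} V4={{p},{s},{t},{p,q},{p,t},{p,u},{p,v},{t,v},{p,q,u},{p,t,v}} V5={{s},{t},{v},{p,t},{p,v},{t,v},{p,t,v}} V6={{q},{p,q},{q,u},{p,q,u}}
  V12={{r}} V13={{v},{p,v},{q,u},{t,v},{p,q,u},{p,t,v}} V14={{p,u},{p,v},{t,v},{p,q,u},{p,t,v}} V15={{v},{p,v},{t,v},{p,t,v}} V16={{q,u},{p,q,u}} V34={{p,q},{p,v},{t,v},{p,q,u},{p,t,v}} V35={{v},{p,v},{t,v},{p,t,v}} V36={{q},{p,q},{q,u},{p,q,u}} V45={{s},{t},{p,t},{p,v},{t,v},{p,t,v}} V46={{p,q},{p,q,u}}
  V134={{p,v},{t,v},{p,q,u},{p,t,v}} V135={{v},{p,v},{t,v},{p,t,v}} V136={{q,u},{p,q,u}} V145={{p,v},{t,v},{p,t,v}} V146={{p,q,u}} V345={{p,v},{t,v},{p,t,v}} V346={{p,q},{p,q,u}}
  V1345={{p,v},{t,v},{p,t,v}} V1346={{p,q,u}}
components per intersection:
  V1: {{r}} {{u},{p,u},{q,u},{p,q,u}} {{v},{p,v},{t,v},{p,t,v}}
  V2: {{r}}
  V3: {{q},{p,q},{q,u},{p,q,u}} {{v},{p,v},{t,v},{p,t,v}}
  V4: {{p},{t},{p,q},{p,t},{p,u},{p,v},{t,v},{p,q,u},{p,t,v}} {{s}}
  V5: {{s}} {{t},{v},{p,t},{p,v},{t,v},{p,t,v}}
  V6: {{q},{p,q},{q,u},{p,q,u}}
  V12: {{r}}
  V13: {{v},{p,v},{t,v},{p,t,v}} {{q,u},{p,q,u}}
  V14: {{p,u},{p,q,u}} {{p,v},{t,v},{p,t,v}}
  V15: {{v},{p,v},{t,v},{p,t,v}}
  V16: {{q,u},{p,q,u}}
  V34: {{p,q},{p,q,u}} {{p,v},{t,v},{p,t,v}}
  V35: {{v},{p,v},{t,v},{p,t,v}}
  V36: {{q},{p,q},{q,u},{p,q,u}}
  V45: {{s}} {{t},{p,t},{p,v},{t,v},{p,t,v}}
  V46: {{p,q},{p,q,u}}
  V134: {{p,v},{t,v},{p,t,v}} {{p,q,u}}
  V135: {{v},{p,v},{t,v},{p,t,v}}
  V136: {{q,u},{p,q,u}}
  V145: {{p,v},{t,v},{p,t,v}}
  V146: {{p,q,u}}
  V345: {{p,v},{t,v},{p,t,v}}
  V346: {{p,q},{p,q,u}}
  V1345: {{p,v},{t,v},{p,t,v}}
  V1346: {{p,q,u}}
C dims 11,14,8,2; δ0: rk 8, SNF 1^8; δ1: rk 6, SNF 1^6; δ2: rk 2, SNF 1^2
degree 0: 11−8−0 = 3 → Ȟ^0 ≅ Z^3
degree 1: 14−6−8 = 0 → Ȟ^1 ≅ 0
degree 2: 8−2−6 = 0 → Ȟ^2 ≅ 0

Ȟ^0 ≅ Z^3, Ȟ^1 ≅ 0 and Ȟ^2 ≅ 0


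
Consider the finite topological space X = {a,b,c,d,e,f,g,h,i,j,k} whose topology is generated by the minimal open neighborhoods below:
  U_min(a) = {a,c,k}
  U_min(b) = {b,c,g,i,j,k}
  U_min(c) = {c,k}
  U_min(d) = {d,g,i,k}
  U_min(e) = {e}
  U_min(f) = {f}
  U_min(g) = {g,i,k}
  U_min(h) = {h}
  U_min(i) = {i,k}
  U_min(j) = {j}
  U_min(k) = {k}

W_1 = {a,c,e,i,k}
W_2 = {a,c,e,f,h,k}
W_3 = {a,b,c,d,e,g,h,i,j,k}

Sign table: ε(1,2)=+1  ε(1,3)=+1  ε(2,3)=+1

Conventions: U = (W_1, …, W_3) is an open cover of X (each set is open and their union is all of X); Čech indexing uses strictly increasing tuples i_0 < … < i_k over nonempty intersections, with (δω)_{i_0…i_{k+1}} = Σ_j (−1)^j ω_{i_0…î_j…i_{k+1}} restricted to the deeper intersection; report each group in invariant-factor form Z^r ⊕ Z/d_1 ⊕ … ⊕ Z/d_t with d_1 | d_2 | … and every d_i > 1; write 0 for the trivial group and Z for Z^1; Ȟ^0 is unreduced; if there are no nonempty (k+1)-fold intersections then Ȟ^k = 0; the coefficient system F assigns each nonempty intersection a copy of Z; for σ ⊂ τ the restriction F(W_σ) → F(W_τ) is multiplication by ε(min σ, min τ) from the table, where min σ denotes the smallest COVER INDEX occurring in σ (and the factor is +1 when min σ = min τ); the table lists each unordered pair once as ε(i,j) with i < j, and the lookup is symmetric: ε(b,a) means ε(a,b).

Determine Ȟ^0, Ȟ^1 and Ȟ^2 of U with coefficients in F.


nerve simplices:
  W12={a,c,e,k} W13={a,c,e,i,k} W23={a,c,e,h,k}
  W123={a,c,e,k}
C dims 3,3,1; δ0: rk 2, SNF 1^2; δ1: rk 1, SNF 1^1
degree 0: 3−2−0 = 1 → Ȟ^0 ≅ Z
degree 1: 3−1−2 = 0 → Ȟ^1 ≅ 0
degree 2: 1−0−1 = 0 → Ȟ^2 ≅ 0

Ȟ^0 ≅ Z,  Ȟ^1 ≅ 0,  Ȟ^2 ≅ 0


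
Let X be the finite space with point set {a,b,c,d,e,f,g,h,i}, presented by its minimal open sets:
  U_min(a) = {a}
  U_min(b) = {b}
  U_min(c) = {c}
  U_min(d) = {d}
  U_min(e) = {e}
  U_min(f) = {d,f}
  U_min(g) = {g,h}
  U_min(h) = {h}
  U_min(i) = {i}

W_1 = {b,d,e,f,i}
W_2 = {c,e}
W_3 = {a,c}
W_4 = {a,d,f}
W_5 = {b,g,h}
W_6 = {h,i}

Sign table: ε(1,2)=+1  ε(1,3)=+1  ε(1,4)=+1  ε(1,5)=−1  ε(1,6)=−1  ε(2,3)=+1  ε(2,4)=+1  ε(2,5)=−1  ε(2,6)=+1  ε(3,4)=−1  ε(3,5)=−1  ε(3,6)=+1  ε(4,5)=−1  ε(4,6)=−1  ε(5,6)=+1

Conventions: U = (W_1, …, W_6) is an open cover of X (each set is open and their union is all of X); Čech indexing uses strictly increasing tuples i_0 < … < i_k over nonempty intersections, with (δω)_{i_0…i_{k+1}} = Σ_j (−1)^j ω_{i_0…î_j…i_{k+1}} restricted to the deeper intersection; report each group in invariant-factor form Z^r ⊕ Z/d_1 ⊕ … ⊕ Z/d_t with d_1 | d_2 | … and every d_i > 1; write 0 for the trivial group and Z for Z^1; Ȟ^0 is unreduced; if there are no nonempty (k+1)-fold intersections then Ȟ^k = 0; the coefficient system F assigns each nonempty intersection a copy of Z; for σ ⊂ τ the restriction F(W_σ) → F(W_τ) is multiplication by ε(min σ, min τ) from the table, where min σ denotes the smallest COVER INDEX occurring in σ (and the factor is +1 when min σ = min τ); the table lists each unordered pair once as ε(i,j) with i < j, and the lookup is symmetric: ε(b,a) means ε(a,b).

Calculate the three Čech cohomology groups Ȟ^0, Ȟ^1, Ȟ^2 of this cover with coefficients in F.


nerve simplices:
  W12={e} W14={d,f} W15={b} W16={i} W23={c} W34={a} W56={h}
C dims 6,7; δ0: rk 6, SNF 1^5·2
degree 0: 6−6−0 = 0 → Ȟ^0 ≅ 0
degree 1: 7−0−6 = 1 plus torsion [2] → Ȟ^1 ≅ Z ⊕ Z/2
degree 2: 0−0−0 = 0 → Ȟ^2 ≅ 0

Ȟ^0(U;F) ≅ 0; Ȟ^1(U;F) ≅ Z ⊕ Z/2; Ȟ^2(U;F) ≅ 0


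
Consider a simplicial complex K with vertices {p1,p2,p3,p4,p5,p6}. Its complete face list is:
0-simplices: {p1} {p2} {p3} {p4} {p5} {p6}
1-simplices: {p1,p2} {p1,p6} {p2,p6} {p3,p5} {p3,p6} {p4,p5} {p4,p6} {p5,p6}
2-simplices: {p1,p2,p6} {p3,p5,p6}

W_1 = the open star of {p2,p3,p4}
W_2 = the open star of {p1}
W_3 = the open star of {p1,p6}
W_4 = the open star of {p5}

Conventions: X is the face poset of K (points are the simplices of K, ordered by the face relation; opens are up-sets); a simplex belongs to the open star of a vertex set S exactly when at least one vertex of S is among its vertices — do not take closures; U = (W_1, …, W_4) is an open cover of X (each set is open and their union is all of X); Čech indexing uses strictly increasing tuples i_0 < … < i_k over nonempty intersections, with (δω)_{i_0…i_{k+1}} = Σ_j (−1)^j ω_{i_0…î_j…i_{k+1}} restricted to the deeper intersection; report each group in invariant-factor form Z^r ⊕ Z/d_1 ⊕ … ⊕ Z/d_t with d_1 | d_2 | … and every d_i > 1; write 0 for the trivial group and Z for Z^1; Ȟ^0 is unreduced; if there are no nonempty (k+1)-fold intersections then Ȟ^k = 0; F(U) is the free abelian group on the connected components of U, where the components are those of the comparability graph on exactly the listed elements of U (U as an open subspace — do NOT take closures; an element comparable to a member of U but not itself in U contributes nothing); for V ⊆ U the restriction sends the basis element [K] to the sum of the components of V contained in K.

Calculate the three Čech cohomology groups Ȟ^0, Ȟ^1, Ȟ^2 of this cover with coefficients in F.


nonempty intersections:
  W1={{p2},{p3},{p4},{p1,p2},{p2,p6},{p3,p5},{p3,p6},{p4,p5},{p4,p6},{p1,p2,p6},{p3,p5,p6}} W2={{p1},{p1,p2},{p1,p6},{p1,p2,p6}} W3={{p1},{p6},{p1,p2},{p1,p6},{p2,p6},{p3,p6},{p4,p6},{p5,p6},{p1,p2,p6},{p3,p5,p6}} W4={{p5},{p3,p5},{p4,p5},{p5,p6},{p3,p5,p6}}
  W12={{p1,p2},{p1,p2,p6}} W13={{p1,p2},{p2,p6},{p3,p6},{p4,p6},{p1,p2,p6},{p3,p5,p6}} W14={{p3,p5},{p4,p5},{p3,p5,p6}} W23={{p1},{p1,p2},{p1,p6},{p1,p2,p6}} W34={{p5,p6},{p3,p5,p6}}
  W123={{p1,p2},{p1,p2,p6}} W134={{p3,p5,p6}}
components per intersection:
  W1: {{p2},{p1,p2},{p2,p6},{p1,p2,p6}} {{p3},{p3,p5},{p3,p6},{p3,p5,p6}} {{p4},{p4,p5},{p4,p6}}
  W2: {{p1},{p1,p2},{p1,p6},{p1,p2,p6}}
  W3: {{p1},{p6},{p1,p2},{p1,p6},{p2,p6},{p3,p6},{p4,p6},{p5,p6},{p1,p2,p6},{p3,p5,p6}}
  W4: {{p5},{p3,p5},{p4,p5},{p5,p6},{p3,p5,p6}}
  W12: {{p1,p2},{p1,p2,p6}}
  W13: {{p1,p2},{p2,p6},{p1,p2,p6}} {{p3,p6},{p3,p5,p6}} {{p4,p6}}
  W14: {{p3,p5},{p3,p5,p6}} {{p4,p5}}
  W23: {{p1},{p1,p2},{p1,p6},{p1,p2,p6}}
  W34: {{p5,p6},{p3,p5,p6}}
  W123: {{p1,p2},{p1,p2,p6}}
  W134: {{p3,p5,p6}}
C dims 6,8,2; δ0: rk 5, SNF 1^5; δ1: rk 2, SNF 1^2
Ȟ^0: (6−5)−0=1 ⇒ Z
Ȟ^1: (8−2)−5=1 ⇒ Z
Ȟ^2: (2−0)−2=0 ⇒ 0

Ȟ^0 = Z, Ȟ^1 = Z, Ȟ^2 = 0


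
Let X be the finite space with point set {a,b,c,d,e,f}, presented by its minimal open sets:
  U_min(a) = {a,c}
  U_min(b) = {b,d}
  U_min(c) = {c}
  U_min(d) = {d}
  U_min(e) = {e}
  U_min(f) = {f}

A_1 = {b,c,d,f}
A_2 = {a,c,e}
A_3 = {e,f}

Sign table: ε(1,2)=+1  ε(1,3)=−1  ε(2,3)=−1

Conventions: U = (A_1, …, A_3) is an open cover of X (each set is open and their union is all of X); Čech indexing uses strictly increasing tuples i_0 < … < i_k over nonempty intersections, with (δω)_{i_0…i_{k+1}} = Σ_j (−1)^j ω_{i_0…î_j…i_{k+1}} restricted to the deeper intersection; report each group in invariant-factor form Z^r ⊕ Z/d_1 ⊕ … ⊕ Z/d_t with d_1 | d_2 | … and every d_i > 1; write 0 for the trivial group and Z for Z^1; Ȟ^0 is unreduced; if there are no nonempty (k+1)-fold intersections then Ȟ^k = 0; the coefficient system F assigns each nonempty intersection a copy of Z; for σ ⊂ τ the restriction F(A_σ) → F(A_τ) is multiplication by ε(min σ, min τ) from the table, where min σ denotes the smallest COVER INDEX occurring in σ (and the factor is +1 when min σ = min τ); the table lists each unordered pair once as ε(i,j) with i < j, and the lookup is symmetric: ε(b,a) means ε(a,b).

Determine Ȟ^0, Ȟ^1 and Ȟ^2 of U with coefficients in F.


nonempty overlaps:
  A12={c} A13={f} A23={e}
C dims 3,3; δ0: rk 2, SNF 1^2
degree 0: 3−2−0 = 1 → Ȟ^0 ≅ Z
degree 1: 3−0−2 = 1 → Ȟ^1 ≅ Z
degree 2: 0−0−0 = 0 → Ȟ^2 ≅ 0

Ȟ^0 = Z,  Ȟ^1 = Z,  Ȟ^2 = 0


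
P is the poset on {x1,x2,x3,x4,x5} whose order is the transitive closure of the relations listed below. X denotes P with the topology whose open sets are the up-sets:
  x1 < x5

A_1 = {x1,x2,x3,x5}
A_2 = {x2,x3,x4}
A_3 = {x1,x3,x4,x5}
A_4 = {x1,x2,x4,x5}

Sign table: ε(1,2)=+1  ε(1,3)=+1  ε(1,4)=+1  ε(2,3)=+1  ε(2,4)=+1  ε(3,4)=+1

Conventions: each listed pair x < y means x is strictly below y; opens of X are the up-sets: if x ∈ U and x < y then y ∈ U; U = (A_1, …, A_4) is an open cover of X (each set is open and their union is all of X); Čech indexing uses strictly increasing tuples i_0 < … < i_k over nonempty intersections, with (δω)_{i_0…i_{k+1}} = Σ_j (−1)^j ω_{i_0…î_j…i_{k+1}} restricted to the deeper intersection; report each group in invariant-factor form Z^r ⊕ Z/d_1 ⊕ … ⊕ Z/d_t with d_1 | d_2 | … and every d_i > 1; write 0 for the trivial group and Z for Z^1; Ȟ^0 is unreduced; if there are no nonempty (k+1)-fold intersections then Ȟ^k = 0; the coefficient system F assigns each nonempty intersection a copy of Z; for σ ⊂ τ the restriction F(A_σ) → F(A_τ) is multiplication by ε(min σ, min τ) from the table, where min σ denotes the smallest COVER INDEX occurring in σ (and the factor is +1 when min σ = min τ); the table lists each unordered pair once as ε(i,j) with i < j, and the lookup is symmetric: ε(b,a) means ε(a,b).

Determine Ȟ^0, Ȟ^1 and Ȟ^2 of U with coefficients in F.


Ȟ^0 = Z,  Ȟ^1 = 0,  Ȟ^2 = Z

nonempty intersections:
  A12={x2,x3} A13={x1,x3,x5} A14={x1,x2,x5} A23={x3,x4} A24={x2,x4} A34={x1,x4,x5}
  A123={x3} A124={x2} A134={x1,x5} A234={x4}
C dims 4,6,4; δ0: rk 3, SNF 1^3; δ1: rk 3, SNF 1^3
Ȟ^0: (4−3)−0=1 ⇒ Z
Ȟ^1: (6−3)−3=0 ⇒ 0
Ȟ^2: (4−0)−3=1 ⇒ Z


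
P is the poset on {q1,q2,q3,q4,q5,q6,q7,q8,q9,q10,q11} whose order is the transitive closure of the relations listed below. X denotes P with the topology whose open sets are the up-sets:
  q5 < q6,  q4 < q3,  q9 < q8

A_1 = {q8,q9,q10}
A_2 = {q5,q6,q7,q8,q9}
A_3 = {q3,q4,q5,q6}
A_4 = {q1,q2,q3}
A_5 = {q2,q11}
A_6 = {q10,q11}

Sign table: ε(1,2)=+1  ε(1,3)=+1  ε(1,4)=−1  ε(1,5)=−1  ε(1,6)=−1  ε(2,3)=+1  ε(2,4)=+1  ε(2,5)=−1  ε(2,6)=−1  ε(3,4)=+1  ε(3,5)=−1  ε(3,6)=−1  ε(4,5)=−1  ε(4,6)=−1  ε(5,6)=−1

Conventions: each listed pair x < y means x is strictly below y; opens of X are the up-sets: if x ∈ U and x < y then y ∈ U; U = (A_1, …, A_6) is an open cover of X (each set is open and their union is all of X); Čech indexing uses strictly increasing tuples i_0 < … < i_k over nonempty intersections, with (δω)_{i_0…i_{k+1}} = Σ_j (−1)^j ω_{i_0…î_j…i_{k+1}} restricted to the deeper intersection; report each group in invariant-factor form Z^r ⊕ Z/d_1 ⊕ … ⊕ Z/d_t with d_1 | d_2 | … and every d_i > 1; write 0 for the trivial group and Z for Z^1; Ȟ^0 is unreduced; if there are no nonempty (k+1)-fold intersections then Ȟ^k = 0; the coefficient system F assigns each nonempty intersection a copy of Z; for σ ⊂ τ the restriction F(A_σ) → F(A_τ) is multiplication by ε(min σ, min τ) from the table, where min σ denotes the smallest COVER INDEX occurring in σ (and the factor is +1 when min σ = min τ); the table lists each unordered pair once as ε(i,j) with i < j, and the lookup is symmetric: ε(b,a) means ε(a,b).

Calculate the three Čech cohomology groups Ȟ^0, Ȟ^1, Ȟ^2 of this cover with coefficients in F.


nerve of the cover:
  A12={q8,q9} A16={q10} A23={q5,q6} A34={q3} A45={q2} A56={q11}
C dims 6,6; δ0: rk 6, SNF 1^5·2
Ȟ^0 = (6 − 6) − 0 = 0, so Ȟ^0 ≅ 0
Ȟ^1 = (6 − 0) − 6 = 0 plus torsion [2], so Ȟ^1 ≅ Z/2
Ȟ^2 = (0 − 0) − 0 = 0, so Ȟ^2 ≅ 0

Ȟ^0 ≅ 0, Ȟ^1 ≅ Z/2, Ȟ^2 ≅ 0


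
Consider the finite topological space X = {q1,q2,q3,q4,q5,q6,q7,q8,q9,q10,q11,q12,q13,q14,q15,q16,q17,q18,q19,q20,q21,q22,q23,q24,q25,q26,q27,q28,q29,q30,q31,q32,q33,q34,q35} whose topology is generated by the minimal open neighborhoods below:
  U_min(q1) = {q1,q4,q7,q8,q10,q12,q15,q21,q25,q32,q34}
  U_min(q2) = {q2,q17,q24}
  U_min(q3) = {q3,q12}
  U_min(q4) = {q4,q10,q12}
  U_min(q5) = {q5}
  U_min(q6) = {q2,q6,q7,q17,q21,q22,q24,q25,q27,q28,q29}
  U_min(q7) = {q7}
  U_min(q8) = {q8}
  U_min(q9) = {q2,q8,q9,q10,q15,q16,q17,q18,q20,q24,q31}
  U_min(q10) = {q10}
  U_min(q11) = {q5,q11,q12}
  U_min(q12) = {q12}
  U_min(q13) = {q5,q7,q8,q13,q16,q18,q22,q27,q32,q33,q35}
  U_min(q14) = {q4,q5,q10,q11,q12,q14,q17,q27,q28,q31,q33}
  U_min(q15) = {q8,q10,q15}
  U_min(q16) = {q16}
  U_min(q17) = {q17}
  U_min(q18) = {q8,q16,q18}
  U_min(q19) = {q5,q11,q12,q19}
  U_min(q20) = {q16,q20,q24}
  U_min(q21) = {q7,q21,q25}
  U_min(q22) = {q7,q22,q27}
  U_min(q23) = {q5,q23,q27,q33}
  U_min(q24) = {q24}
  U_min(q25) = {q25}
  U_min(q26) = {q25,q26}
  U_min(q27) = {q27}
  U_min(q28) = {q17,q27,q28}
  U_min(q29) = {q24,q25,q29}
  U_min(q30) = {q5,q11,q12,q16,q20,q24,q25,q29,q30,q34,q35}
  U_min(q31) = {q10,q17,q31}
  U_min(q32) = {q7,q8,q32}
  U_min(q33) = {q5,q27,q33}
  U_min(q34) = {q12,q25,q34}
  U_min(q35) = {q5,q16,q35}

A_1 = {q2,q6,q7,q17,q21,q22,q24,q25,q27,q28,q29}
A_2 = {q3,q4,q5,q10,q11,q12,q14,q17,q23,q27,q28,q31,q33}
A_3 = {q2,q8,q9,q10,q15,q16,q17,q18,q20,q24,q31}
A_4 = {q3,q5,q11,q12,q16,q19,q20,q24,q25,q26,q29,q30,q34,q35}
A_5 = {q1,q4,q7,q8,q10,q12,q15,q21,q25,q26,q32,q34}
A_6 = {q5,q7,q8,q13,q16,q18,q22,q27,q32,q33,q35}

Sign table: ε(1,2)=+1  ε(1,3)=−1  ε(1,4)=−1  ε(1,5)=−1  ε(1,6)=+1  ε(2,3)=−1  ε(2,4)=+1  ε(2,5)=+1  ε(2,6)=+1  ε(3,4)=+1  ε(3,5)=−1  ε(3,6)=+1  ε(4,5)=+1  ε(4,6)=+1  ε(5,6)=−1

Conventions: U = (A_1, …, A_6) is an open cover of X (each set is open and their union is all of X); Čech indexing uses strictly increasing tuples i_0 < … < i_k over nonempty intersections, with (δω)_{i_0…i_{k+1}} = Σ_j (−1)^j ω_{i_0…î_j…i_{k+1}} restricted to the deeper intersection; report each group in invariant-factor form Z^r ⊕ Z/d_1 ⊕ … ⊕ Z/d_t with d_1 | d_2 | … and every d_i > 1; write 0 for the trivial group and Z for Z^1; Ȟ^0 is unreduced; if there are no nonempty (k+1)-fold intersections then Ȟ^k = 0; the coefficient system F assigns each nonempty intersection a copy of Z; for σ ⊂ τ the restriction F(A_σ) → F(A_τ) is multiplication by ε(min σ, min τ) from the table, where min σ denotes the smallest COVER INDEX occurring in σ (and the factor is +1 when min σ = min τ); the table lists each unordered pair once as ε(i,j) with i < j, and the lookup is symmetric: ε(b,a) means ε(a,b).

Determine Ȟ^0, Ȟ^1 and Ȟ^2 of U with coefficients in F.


intersection data:
  A12={q17,q27,q28} A13={q2,q17,q24} A14={q24,q25,q29} A15={q7,q21,q25} A16={q7,q22,q27} A23={q10,q17,q31} A24={q3,q5,q11,q12} A25={q4,q10,q12} A26={q5,q27,q33} A34={q16,q20,q24} A35={q8,q10,q15} A36={q8,q16,q18} A45={q12,q25,q26,q34} A46={q5,q16,q35} A56={q7,q8,q32}
  A123={q17} A126={q27} A134={q24} A145={q25} A156={q7} A235={q10} A245={q12} A246={q5} A346={q16} A356={q8}
C dims 6,15,10; δ0: rk 6, SNF 1^5·2; δ1: rk 9, SNF 1^9
Ȟ^0 = (6 − 6) − 0 = 0, so Ȟ^0 ≅ 0
Ȟ^1 = (15 − 9) − 6 = 0 plus torsion [2], so Ȟ^1 ≅ Z/2
Ȟ^2 = (10 − 0) − 9 = 1, so Ȟ^2 ≅ Z

Ȟ^0 = 0,  Ȟ^1 = Z/2,  Ȟ^2 = Z


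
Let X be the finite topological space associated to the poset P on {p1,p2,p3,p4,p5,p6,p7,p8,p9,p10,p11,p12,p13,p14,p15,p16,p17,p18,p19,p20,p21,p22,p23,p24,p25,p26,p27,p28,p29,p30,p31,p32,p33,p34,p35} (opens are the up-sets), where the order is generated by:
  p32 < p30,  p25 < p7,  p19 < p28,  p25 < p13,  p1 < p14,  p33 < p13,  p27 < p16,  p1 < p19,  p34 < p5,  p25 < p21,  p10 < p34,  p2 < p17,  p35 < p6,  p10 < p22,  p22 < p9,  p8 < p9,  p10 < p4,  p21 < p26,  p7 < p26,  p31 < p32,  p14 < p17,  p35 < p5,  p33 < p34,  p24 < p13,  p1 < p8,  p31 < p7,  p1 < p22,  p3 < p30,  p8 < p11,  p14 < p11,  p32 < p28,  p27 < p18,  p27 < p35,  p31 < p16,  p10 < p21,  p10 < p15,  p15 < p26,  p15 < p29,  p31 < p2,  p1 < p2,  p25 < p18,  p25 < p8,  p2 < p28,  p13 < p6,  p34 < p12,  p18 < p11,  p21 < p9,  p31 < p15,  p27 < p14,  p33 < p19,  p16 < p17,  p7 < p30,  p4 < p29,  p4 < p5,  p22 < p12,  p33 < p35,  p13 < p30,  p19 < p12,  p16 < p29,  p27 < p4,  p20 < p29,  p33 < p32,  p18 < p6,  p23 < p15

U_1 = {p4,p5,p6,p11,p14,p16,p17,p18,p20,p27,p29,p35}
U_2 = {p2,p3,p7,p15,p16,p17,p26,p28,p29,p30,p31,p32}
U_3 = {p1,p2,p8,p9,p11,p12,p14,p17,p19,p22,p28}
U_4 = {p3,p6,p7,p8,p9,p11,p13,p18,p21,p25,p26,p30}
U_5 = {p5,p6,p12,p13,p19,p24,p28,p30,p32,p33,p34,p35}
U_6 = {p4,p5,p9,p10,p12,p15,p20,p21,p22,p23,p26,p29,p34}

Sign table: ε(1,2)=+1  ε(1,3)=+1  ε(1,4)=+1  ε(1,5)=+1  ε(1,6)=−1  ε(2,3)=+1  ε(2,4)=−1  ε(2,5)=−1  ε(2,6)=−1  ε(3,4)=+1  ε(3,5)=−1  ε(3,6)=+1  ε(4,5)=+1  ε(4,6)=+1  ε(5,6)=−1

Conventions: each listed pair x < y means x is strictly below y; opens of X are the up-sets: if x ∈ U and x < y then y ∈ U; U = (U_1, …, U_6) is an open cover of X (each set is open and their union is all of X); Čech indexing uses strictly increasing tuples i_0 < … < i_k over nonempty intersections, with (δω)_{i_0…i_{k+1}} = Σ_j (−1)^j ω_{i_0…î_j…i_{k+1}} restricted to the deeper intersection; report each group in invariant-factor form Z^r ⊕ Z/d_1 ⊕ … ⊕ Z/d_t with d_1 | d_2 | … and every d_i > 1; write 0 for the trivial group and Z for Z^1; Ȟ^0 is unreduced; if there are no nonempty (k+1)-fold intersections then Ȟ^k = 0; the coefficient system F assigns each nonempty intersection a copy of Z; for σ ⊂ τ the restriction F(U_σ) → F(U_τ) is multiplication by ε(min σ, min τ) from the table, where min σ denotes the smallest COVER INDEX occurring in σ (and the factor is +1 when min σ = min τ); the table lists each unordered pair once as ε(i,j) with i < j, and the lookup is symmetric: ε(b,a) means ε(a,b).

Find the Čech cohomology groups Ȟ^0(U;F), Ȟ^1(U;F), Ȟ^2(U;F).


Ȟ^0 = 0; Ȟ^1 = Z/2; Ȟ^2 = Z

cover nerve:
  U12={p16,p17,p29} U13={p11,p14,p17} U14={p6,p11,p18} U15={p5,p6,p35} U16={p4,p5,p20,p29} U23={p2,p17,p28} U24={p3,p7,p26,p30} U25={p28,p30,p32} U26={p15,p26,p29} U34={p8,p9,p11} U35={p12,p19,p28} U36={p9,p12,p22} U45={p6,p13,p30} U46={p9,p21,p26} U56={p5,p12,p34}
  U123={p17} U126={p29} U134={p11} U145={p6} U156={p5} U235={p28} U245={p30} U246={p26} U346={p9} U356={p12}
C dims 6,15,10; δ0: rk 6, SNF 1^5·2; δ1: rk 9, SNF 1^9
Ȟ^0: (6−6)−0=0 ⇒ 0
Ȟ^1: (15−9)−6=0 plus torsion [2] ⇒ Z/2
Ȟ^2: (10−0)−9=1 ⇒ Z


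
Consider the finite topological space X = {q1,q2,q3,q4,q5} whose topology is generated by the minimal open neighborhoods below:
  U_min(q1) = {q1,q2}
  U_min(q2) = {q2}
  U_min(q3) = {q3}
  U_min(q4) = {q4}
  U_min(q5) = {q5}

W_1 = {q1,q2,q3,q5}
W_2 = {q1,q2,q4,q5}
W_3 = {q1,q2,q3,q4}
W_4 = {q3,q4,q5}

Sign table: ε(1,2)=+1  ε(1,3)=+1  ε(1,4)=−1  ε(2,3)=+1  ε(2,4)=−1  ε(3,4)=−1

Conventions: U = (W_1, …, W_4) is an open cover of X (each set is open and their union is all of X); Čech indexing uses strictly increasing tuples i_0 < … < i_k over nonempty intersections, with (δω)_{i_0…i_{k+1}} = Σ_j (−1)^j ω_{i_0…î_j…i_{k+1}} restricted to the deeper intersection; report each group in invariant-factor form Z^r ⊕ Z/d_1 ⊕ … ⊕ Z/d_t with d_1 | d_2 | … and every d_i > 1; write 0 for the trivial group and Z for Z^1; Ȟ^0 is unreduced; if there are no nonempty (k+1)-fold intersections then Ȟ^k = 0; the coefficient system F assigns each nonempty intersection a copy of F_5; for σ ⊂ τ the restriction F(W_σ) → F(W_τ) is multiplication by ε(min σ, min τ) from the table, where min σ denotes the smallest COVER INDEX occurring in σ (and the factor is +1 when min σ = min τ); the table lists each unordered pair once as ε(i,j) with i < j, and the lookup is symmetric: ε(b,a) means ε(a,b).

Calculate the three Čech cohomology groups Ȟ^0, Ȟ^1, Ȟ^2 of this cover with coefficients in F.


nerve simplices:
  W12={q1,q2,q5} W13={q1,q2,q3} W14={q3,q5} W23={q1,q2,q4} W24={q4,q5} W34={q3,q4}
  W123={q1,q2} W124={q5} W134={q3} W234={q4}
C dims 4,6,4; δ0: rk_F5 3; δ1: rk_F5 3
degree 0: 4−3−0 = 1 → Ȟ^0 ≅ Z/5
degree 1: 6−3−3 = 0 → Ȟ^1 ≅ 0
degree 2: 4−0−3 = 1 → Ȟ^2 ≅ Z/5

Ȟ^0(U;F) ≅ Z/5,  Ȟ^1(U;F) ≅ 0,  Ȟ^2(U;F) ≅ Z/5


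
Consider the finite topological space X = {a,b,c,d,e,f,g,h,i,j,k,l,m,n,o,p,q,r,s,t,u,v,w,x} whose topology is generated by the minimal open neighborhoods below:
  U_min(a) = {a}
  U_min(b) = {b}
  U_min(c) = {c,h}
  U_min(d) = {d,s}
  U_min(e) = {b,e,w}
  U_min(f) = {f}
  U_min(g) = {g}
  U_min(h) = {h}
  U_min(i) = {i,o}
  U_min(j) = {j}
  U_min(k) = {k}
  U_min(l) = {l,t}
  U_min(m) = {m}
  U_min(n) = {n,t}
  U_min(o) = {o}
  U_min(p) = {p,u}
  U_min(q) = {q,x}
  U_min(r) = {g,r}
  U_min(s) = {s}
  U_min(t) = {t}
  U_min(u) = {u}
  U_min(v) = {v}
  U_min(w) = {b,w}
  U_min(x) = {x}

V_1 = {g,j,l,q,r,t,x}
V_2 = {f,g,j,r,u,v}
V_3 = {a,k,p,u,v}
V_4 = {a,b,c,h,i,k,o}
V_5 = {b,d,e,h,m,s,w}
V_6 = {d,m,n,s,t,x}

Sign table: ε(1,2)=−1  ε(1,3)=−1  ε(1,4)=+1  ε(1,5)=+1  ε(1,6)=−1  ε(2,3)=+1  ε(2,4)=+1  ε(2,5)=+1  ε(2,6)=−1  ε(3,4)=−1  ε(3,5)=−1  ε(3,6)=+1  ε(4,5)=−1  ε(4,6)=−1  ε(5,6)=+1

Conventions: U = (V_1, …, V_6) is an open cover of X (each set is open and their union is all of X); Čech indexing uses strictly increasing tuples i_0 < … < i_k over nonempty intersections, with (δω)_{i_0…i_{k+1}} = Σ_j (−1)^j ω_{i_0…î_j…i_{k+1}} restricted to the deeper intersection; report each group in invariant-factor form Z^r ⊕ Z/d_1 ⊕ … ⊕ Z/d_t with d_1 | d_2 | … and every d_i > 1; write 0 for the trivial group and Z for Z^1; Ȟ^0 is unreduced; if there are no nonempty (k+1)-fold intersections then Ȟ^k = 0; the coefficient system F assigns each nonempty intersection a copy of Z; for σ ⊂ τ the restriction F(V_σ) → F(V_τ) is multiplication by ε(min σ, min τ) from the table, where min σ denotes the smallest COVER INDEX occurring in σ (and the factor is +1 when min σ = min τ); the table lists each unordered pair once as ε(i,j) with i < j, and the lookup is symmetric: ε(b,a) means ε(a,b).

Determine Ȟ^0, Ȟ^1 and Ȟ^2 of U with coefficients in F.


Ȟ^0 = Z; Ȟ^1 = Z; Ȟ^2 = 0

nonempty overlaps:
  V12={g,j,r} V16={t,x} V23={u,v} V34={a,k} V45={b,h} V56={d,m,s}
C dims 6,6; δ0: rk 5, SNF 1^5
degree 0: 6−5−0 = 1 → Ȟ^0 ≅ Z
degree 1: 6−0−5 = 1 → Ȟ^1 ≅ Z
degree 2: 0−0−0 = 0 → Ȟ^2 ≅ 0


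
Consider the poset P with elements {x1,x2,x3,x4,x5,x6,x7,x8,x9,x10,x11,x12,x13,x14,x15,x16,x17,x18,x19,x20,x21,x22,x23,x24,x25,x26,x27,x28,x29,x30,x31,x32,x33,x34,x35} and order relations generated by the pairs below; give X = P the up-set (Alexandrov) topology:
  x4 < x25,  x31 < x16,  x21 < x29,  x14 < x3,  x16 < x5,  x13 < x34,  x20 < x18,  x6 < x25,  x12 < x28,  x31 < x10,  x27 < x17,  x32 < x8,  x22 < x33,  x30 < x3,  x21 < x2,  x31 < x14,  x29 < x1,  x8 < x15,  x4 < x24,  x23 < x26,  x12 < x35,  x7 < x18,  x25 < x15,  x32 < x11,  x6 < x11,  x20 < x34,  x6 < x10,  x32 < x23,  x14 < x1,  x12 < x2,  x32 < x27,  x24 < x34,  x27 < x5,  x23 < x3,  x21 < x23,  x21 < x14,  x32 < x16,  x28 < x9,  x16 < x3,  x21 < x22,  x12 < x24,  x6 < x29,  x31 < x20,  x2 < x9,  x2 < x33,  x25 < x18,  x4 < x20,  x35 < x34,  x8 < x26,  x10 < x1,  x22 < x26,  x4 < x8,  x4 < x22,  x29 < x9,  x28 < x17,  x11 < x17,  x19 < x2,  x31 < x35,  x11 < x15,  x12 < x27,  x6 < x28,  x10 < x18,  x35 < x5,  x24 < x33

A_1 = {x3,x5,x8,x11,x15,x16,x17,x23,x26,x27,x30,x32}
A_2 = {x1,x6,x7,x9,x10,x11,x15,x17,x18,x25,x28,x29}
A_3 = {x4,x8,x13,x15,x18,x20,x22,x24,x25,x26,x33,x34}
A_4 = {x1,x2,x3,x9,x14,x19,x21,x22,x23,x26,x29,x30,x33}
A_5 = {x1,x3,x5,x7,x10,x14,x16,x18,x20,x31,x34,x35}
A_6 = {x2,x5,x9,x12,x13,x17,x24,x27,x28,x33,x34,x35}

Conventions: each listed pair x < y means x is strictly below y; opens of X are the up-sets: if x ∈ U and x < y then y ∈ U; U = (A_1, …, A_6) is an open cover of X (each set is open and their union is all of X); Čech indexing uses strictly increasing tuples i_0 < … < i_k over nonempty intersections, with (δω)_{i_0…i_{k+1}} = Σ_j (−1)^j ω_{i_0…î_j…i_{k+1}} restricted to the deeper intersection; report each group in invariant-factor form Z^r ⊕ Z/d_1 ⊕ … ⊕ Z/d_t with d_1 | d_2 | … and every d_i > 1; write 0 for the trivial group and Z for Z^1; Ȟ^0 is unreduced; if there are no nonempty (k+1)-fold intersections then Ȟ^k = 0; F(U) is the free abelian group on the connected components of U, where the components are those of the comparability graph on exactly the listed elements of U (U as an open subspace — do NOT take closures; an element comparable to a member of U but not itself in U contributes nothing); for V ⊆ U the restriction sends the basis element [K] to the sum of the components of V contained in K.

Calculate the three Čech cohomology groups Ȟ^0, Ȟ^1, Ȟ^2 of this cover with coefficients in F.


intersection data:
  A12={x11,x15,x17} A13={x8,x15,x26} A14={x3,x23,x26,x30} A15={x3,x5,x16} A16={x5,x17,x27} A23={x15,x18,x25} A24={x1,x9,x29} A25={x1,x7,x10,x18} A26={x9,x17,x28} A34={x22,x26,x33} A35={x18,x20,x34} A36={x13,x24,x33,x34} A45={x1,x3,x14} A46={x2,x9,x33} A56={x5,x34,x35}
  A123={x15} A126={x17} A134={x26} A145={x3} A156={x5} A235={x18} A245={x1} A246={x9} A346={x33} A356={x34}
components per intersection:
  A1: {x3,x5,x8,x11,x15,x16,x17,x23,x26,x27,x30,x32}
  A2: {x1,x6,x7,x9,x10,x11,x15,x17,x18,x25,x28,x29}
  A3: {x4,x8,x13,x15,x18,x20,x22,x24,x25,x26,x33,x34}
  A4: {x1,x2,x3,x9,x14,x19,x21,x22,x23,x26,x29,x30,x33}
  A5: {x1,x3,x5,x7,x10,x14,x16,x18,x20,x31,x34,x35}
  A6: {x2,x5,x9,x12,x13,x17,x24,x27,x28,x33,x34,x35}
  A12: {x11,x15,x17}
  A13: {x8,x15,x26}
  A14: {x3,x23,x26,x30}
  A15: {x3,x5,x16}
  A16: {x5,x17,x27}
  A23: {x15,x18,x25}
  A24: {x1,x9,x29}
  A25: {x1,x7,x10,x18}
  A26: {x9,x17,x28}
  A34: {x22,x26,x33}
  A35: {x18,x20,x34}
  A36: {x13,x24,x33,x34}
  A45: {x1,x3,x14}
  A46: {x2,x9,x33}
  A56: {x5,x34,x35}
  A123: {x15}
  A126: {x17}
  A134: {x26}
  A145: {x3}
  A156: {x5}
  A235: {x18}
  A245: {x1}
  A246: {x9}
  A346: {x33}
  A356: {x34}
C dims 6,15,10; δ0: rk 5, SNF 1^5; δ1: rk 10, SNF 1^9·2
Ȟ^0 = (6 − 5) − 0 = 1, so Ȟ^0 ≅ Z
Ȟ^1 = (15 − 10) − 5 = 0, so Ȟ^1 ≅ 0
Ȟ^2 = (10 − 0) − 10 = 0 plus torsion [2], so Ȟ^2 ≅ Z/2

Ȟ^0 ≅ Z; Ȟ^1 ≅ 0; Ȟ^2 ≅ Z/2


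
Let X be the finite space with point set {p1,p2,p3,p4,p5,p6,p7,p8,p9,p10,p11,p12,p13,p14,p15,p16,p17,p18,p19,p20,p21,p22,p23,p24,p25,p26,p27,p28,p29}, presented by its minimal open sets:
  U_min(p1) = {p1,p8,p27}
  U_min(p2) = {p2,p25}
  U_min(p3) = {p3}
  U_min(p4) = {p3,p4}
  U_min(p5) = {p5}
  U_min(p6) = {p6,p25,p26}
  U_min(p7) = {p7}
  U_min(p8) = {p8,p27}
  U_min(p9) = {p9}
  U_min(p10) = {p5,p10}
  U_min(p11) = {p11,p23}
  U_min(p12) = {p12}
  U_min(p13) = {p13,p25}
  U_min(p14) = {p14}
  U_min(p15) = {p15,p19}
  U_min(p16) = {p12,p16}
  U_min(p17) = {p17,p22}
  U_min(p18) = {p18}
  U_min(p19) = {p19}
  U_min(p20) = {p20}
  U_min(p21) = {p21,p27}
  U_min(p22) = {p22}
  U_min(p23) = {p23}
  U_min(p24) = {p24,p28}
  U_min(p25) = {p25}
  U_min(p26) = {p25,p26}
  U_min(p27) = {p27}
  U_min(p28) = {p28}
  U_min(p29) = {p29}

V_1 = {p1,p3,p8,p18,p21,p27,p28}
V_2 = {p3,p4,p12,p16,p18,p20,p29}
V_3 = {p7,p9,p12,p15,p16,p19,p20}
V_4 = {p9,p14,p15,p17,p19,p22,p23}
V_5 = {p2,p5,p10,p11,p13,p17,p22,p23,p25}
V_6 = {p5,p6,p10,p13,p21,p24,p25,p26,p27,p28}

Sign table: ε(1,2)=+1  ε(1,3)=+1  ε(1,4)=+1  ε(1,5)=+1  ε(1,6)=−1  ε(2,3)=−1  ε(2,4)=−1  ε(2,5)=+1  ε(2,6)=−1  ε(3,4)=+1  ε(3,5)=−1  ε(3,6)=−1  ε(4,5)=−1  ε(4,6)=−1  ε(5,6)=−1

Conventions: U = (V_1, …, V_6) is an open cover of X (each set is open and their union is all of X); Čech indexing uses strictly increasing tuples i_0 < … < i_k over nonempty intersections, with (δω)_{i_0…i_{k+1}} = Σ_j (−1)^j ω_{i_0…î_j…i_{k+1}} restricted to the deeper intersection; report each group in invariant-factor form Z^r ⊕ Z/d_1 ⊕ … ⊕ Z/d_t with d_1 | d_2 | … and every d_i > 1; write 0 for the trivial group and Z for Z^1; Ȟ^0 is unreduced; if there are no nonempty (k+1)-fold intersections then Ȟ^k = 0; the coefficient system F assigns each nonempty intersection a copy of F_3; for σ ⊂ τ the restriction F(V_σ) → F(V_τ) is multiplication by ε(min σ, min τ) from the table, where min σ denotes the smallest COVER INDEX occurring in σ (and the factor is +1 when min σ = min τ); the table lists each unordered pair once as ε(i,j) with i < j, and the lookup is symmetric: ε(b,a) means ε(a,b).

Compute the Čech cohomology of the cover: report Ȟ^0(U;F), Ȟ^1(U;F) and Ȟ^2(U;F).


Ȟ^0(U;F) ≅ Z/3,  Ȟ^1(U;F) ≅ Z/3,  Ȟ^2(U;F) ≅ 0

nerve simplices:
  V12={p3,p18} V16={p21,p27,p28} V23={p12,p16,p20} V34={p9,p15,p19} V45={p17,p22,p23} V56={p5,p10,p13,p25}
C dims 6,6; δ0: rk_F3 5
degree 0: 6−5−0 = 1 → Ȟ^0 ≅ Z/3
degree 1: 6−0−5 = 1 → Ȟ^1 ≅ Z/3
degree 2: 0−0−0 = 0 → Ȟ^2 ≅ 0


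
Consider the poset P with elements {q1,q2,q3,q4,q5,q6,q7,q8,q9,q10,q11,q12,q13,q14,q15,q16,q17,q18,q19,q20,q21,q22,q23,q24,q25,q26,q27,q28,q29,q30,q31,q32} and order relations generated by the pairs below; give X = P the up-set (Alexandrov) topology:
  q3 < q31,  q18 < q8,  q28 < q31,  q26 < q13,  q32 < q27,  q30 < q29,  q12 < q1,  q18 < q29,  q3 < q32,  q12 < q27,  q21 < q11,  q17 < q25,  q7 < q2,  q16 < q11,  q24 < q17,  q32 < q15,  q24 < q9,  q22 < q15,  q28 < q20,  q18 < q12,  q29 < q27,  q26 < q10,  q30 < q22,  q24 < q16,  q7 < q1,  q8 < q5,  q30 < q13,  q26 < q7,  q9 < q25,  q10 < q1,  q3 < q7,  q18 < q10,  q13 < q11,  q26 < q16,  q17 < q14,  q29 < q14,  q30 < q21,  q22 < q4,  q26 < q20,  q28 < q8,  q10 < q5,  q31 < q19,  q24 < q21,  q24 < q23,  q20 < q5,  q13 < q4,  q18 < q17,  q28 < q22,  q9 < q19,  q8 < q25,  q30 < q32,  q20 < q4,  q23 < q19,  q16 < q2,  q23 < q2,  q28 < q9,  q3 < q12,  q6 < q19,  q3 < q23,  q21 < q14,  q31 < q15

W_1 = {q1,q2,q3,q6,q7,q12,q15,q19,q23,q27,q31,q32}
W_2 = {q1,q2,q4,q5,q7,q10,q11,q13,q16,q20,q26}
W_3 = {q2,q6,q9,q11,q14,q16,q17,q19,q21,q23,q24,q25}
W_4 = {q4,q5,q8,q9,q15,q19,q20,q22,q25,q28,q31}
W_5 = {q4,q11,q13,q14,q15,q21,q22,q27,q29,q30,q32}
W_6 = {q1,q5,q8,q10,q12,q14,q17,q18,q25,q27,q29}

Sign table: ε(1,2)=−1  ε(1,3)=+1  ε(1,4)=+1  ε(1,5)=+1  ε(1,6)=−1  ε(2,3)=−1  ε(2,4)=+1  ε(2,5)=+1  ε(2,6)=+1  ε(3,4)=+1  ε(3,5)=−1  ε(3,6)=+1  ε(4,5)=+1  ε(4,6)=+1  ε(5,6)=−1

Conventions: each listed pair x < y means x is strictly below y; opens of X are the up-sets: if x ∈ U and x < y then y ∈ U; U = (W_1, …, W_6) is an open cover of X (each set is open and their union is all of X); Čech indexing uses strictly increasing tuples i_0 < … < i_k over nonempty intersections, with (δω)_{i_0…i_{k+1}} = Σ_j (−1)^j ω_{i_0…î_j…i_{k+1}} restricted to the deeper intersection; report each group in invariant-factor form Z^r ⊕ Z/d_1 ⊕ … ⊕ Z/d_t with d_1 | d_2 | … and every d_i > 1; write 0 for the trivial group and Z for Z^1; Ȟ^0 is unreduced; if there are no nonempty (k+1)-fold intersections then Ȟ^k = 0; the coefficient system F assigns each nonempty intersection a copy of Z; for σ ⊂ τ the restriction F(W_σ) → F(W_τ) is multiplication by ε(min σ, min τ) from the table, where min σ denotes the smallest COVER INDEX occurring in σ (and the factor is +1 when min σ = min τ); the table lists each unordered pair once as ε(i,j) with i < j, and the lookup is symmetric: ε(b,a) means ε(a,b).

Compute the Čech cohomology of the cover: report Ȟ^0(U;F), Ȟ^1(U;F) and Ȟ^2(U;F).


nonempty intersections:
  W12={q1,q2,q7} W13={q2,q6,q19,q23} W14={q15,q19,q31} W15={q15,q27,q32} W16={q1,q12,q27} W23={q2,q11,q16} W24={q4,q5,q20} W25={q4,q11,q13} W26={q1,q5,q10} W34={q9,q19,q25} W35={q11,q14,q21} W36={q14,q17,q25} W45={q4,q15,q22} W46={q5,q8,q25} W56={q14,q27,q29}
  W123={q2} W126={q1} W134={q19} W145={q15} W156={q27} W235={q11} W245={q4} W246={q5} W346={q25} W356={q14}
C dims 6,15,10; δ0: rk 6, SNF 1^5·2; δ1: rk 9, SNF 1^9
Ȟ^0: (6−6)−0=0 ⇒ 0
Ȟ^1: (15−9)−6=0 plus torsion [2] ⇒ Z/2
Ȟ^2: (10−0)−9=1 ⇒ Z

Ȟ^0(U;F) ≅ 0, Ȟ^1(U;F) ≅ Z/2 and Ȟ^2(U;F) ≅ Z
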